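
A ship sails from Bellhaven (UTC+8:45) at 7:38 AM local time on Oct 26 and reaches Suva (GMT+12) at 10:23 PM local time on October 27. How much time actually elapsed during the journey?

Departure in UTC: 7:38 AM − 8:45 = 10:53 PM on Oct 25.
Arrival in UTC: 10:23 PM − 12:00 = 10:23 AM on Oct 27.
Elapsed = 10:23 AM − 10:53 PM (+2 days) = 35 hours 30 minutes.

35 hours 30 minutes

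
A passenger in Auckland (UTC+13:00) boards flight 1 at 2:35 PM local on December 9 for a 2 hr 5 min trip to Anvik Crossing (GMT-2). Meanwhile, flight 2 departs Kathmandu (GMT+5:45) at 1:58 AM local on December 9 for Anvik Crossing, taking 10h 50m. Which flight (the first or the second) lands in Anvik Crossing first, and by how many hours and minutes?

the first, by 3 hours 23 minutes

Flight 1 in UTC: 2:35 PM − 13:00 = 1:35 AM on Dec 9.
+2 hours and 5 minutes → arrive 3:40 AM UTC on Dec 9.
Flight 2 in UTC: 1:58 AM − 5:45 = 8:13 PM on Dec 8.
+10 hours 50 minutes → arrive 7:03 AM UTC on Dec 9.
Flight 1 lands earlier by 3 hours 23 minutes.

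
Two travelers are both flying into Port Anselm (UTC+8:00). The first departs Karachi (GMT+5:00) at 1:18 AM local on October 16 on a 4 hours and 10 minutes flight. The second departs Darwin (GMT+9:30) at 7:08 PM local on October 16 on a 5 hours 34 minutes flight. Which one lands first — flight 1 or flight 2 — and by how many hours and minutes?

the first, by 14 hours 44 minutes

Flight 1 in UTC: 1:18 AM − 5:00 = 8:18 PM on Oct 15.
+4 hours 10 minutes → arrive 12:28 AM UTC on Oct 16.
Flight 2 in UTC: 7:08 PM − 9:30 = 9:38 AM on Oct 16.
+5 hours and 34 minutes → arrive 3:12 PM UTC on Oct 16.
Flight 1 lands earlier by 14 hours 44 minutes.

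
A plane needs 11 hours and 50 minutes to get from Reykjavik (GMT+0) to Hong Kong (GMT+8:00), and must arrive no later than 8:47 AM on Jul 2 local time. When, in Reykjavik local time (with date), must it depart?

12:57 PM on July 1

Target arrival in UTC: 8:47 AM − 8:00 = 12:47 AM on Jul 2.
Subtract 11 hours and 50 minutes → departure 12:57 PM UTC on Jul 1.
Reykjavik is UTC+0, so departure is 12:57 PM on Jul 1.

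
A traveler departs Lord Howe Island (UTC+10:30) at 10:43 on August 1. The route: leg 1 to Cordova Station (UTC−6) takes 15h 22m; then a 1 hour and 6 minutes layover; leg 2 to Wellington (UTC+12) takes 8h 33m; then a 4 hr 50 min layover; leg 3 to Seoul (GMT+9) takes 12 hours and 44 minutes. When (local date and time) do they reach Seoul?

Convert departure to UTC: 10:43 − 10:30 = 00:13 UTC on Aug 1.
Add 15 hours and 22 minutes leg 1 → 15:35 UTC.
Add 1 hour 6 minutes layover in Cordova Station → 16:41 UTC.
Add 8 hours 33 minutes leg 2 → 01:14 UTC (Aug 2).
Add 4 hours 50 minutes layover in Wellington → 06:04 UTC.
Add 12 hours 44 minutes leg 3 → 18:48 UTC.
Seoul is UTC+9:00, so local arrival = 18:48 + 9:00 = 03:48 on Aug 3.

03:48 on August 3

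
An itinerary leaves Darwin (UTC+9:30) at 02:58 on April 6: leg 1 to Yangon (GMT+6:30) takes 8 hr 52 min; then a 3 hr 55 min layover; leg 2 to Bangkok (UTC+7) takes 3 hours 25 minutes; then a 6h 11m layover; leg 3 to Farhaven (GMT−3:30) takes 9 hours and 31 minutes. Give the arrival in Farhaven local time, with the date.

21:52 on April 6

Convert departure to UTC: 02:58 − 9:30 = 17:28 UTC on Apr 5.
Add 8 hours 52 minutes leg 1 → 02:20 UTC (Apr 6).
Add 3 hours 55 minutes layover in Yangon → 06:15 UTC.
Add 3 hours and 25 minutes leg 2 → 09:40 UTC.
Add 6 hours and 11 minutes layover in Bangkok → 15:51 UTC.
Add 9 hours 31 minutes leg 3 → 01:22 UTC (Apr 7).
Farhaven is UTC−3:30, so local arrival = 01:22 − 3:30 = 21:52 on Apr 6.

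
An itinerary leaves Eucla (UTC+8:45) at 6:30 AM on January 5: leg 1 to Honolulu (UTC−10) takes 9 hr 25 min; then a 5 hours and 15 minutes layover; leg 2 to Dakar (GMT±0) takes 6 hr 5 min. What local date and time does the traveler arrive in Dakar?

6:30 PM on January 5

Convert departure to UTC: 6:30 AM − 8:45 = 9:45 PM UTC on Jan 4.
Add 9 hours and 25 minutes leg 1 → 7:10 AM UTC (Jan 5).
Add 5 hours 15 minutes layover in Honolulu → 12:25 PM UTC.
Add 6 hours 5 minutes leg 2 → 6:30 PM UTC.
Dakar is UTC+0, so local arrival is the same: 6:30 PM on Jan 5.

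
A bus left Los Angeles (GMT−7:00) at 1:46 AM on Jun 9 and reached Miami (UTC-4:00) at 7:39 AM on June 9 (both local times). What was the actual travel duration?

Miami is 3:00 ahead of Los Angeles.
Clock-face elapsed time (ignoring zones) is 5 hours 53 minutes.
Actual elapsed = 5 hours 53 minutes − 3:00 = 2 hours 53 minutes.

2 hours 53 minutes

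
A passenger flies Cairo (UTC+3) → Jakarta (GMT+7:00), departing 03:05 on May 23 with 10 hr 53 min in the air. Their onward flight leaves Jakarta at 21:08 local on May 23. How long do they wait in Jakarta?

Convert departure to UTC: 03:05 − 3:00 = 00:05 UTC on May 23.
Add 10 hours 53 minutes flight time → 10:58 UTC.
Jakarta is UTC+7:00, so local arrival = 10:58 + 7:00 = 17:58 on May 23.
Layover = 21:08 − 17:58 = 3 hours 10 minutes.

3 hours 10 minutes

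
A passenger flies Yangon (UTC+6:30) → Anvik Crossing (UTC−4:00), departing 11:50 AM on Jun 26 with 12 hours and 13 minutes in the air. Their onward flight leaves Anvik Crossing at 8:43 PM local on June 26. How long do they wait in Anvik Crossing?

7 hours 10 minutes

Convert departure to UTC: 11:50 AM − 6:30 = 5:20 AM UTC on Jun 26.
Add 12 hours 13 minutes flight time → 5:33 PM UTC.
Anvik Crossing is UTC−4:00, so local arrival = 5:33 PM − 4:00 = 1:33 PM on Jun 26.
Layover = 8:43 PM − 1:33 PM = 7 hours 10 minutes.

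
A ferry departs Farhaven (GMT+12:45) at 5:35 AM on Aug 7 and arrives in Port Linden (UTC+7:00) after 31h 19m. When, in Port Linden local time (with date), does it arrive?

Port Linden is 5:45 behind Farhaven.
After 31 hours and 19 minutes it is 12:54 PM (Aug 8) in Farhaven.
Shift by the zone difference: 12:54 PM − 5:45 = 7:09 AM on Aug 8 in Port Linden.

7:09 AM on August 8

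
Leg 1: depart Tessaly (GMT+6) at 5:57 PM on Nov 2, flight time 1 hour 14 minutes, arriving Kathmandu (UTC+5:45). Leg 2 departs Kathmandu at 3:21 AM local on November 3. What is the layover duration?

Convert departure to UTC: 5:57 PM − 6:00 = 11:57 AM UTC on Nov 2.
Add 1 hour and 14 minutes flight time → 1:11 PM UTC.
Kathmandu is UTC+5:45, so local arrival = 1:11 PM + 5:45 = 6:56 PM on Nov 2.
Layover = 3:21 AM − 6:56 PM (+1 day) = 8 hours 25 minutes.

8 hours 25 minutes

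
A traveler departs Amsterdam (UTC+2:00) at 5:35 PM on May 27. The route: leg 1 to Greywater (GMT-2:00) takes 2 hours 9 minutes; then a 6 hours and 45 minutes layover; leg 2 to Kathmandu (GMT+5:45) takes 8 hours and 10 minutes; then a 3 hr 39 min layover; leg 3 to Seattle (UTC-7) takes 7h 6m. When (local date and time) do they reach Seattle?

12:24 PM on May 28

Convert departure to UTC: 5:35 PM − 2:00 = 3:35 PM UTC on May 27.
Add 2 hours and 9 minutes leg 1 → 5:44 PM UTC.
Add 6 hours 45 minutes layover in Greywater → 12:29 AM UTC (May 28).
Add 8 hours 10 minutes leg 2 → 8:39 AM UTC.
Add 3 hours 39 minutes layover in Kathmandu → 12:18 PM UTC.
Add 7 hours 6 minutes leg 3 → 7:24 PM UTC.
Seattle is UTC−7:00, so local arrival = 7:24 PM − 7:00 = 12:24 PM on May 28.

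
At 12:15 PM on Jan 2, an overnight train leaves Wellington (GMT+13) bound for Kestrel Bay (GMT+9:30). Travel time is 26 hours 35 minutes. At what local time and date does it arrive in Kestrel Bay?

11:20 AM on January 3

Convert departure to UTC: 12:15 PM − 13:00 = 11:15 PM UTC on Jan 1.
Add 26 hours 35 minutes travel time → 1:50 AM UTC (Jan 3).
Kestrel Bay is UTC+9:30, so local arrival = 1:50 AM + 9:30 = 11:20 AM on Jan 3.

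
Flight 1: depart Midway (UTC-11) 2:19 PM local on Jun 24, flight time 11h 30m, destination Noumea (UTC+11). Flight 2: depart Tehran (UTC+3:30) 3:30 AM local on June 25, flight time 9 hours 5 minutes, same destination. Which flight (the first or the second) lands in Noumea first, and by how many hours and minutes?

Flight 1 in UTC: 2:19 PM + 11:00 = 1:19 AM on Jun 25.
+11 hours and 30 minutes → arrive 12:49 PM UTC on Jun 25.
Flight 2 in UTC: 3:30 AM − 3:30 = 12:00 AM on Jun 25.
+9 hours 5 minutes → arrive 9:05 AM UTC on Jun 25.
Flight 2 lands earlier by 3 hours 44 minutes.

the second, by 3 hours 44 minutes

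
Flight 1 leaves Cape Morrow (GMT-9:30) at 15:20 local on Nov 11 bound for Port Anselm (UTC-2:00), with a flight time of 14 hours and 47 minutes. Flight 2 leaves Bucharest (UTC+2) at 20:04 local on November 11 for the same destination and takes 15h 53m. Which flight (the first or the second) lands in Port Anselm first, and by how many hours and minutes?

Flight 1 in UTC: 15:20 + 9:30 = 00:50 on Nov 12.
+14 hours 47 minutes → arrive 15:37 UTC on Nov 12.
Flight 2 in UTC: 20:04 − 2:00 = 18:04 on Nov 11.
+15 hours 53 minutes → arrive 09:57 UTC on Nov 12.
Flight 2 lands earlier by 5 hours 40 minutes.

the second, by 5 hours 40 minutes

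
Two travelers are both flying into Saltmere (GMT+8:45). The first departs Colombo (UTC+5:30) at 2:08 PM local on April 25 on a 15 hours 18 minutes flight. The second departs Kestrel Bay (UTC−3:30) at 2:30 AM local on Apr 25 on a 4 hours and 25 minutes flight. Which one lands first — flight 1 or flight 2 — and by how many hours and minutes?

the second, by 13 hours 31 minutes

Flight 1 in UTC: 2:08 PM − 5:30 = 8:38 AM on Apr 25.
+15 hours and 18 minutes → arrive 11:56 PM UTC on Apr 25.
Flight 2 in UTC: 2:30 AM + 3:30 = 6:00 AM on Apr 25.
+4 hours 25 minutes → arrive 10:25 AM UTC on Apr 25.
Flight 2 lands earlier by 13 hours 31 minutes.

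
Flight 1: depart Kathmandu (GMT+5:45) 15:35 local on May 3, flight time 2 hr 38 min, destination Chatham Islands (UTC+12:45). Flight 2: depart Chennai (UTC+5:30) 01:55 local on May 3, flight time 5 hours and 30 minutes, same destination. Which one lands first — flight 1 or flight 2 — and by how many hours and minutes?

the second, by 10 hours 33 minutes

Flight 1 in UTC: 15:35 − 5:45 = 09:50 on May 3.
+2 hours 38 minutes → arrive 12:28 UTC on May 3.
Flight 2 in UTC: 01:55 − 5:30 = 20:25 on May 2.
+5 hours 30 minutes → arrive 01:55 UTC on May 3.
Flight 2 lands earlier by 10 hours 33 minutes.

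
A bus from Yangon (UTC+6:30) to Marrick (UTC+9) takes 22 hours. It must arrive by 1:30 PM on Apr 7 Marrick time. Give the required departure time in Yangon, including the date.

1:00 PM on Apr 6

Target arrival in UTC: 1:30 PM − 9:00 = 4:30 AM on Apr 7.
Subtract 22 hours → departure 6:30 AM UTC on Apr 6.
Yangon is UTC+6:30: 6:30 AM + 6:30 = 1:00 PM on Apr 6.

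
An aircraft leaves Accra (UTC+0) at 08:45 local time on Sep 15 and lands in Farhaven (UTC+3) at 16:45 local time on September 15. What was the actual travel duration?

5 hours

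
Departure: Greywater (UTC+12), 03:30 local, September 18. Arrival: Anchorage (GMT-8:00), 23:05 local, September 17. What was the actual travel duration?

Anchorage is 20:00 behind Greywater.
Clock-face elapsed time (ignoring zones) is −4 hours 25 minutes.
Actual elapsed = −4 hours 25 minutes + 20:00 = 15 hours 35 minutes.

15 hours 35 minutes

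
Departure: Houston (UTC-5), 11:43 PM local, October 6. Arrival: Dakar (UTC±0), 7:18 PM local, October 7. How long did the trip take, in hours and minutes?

14 hours 35 minutes

Dakar is 5:00 ahead of Houston.
Clock-face elapsed time (ignoring zones) is 19 hours 35 minutes.
Actual elapsed = 19 hours 35 minutes − 5:00 = 14 hours 35 minutes.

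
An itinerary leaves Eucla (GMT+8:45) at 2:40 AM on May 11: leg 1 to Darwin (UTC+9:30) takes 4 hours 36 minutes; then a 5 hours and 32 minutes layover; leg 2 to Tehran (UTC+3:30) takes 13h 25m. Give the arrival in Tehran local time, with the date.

8:58 PM on May 11

Convert departure to UTC: 2:40 AM − 8:45 = 5:55 PM UTC on May 10.
Add 4 hours and 36 minutes leg 1 → 10:31 PM UTC.
Add 5 hours 32 minutes layover in Darwin → 4:03 AM UTC (May 11).
Add 13 hours and 25 minutes leg 2 → 5:28 PM UTC.
Tehran is UTC+3:30, so local arrival = 5:28 PM + 3:30 = 8:58 PM on May 11.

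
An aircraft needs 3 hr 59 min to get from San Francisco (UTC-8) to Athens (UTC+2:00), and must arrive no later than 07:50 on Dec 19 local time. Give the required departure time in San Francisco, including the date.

17:51 on December 18

Target arrival in UTC: 07:50 − 2:00 = 05:50 on Dec 19.
Subtract 3 hours 59 minutes → departure 01:51 UTC on Dec 19.
San Francisco is UTC−8:00: 01:51 − 8:00 = 17:51 on Dec 18.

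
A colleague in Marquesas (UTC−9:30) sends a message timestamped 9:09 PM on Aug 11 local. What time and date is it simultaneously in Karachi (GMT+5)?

In UTC: 9:09 PM + 9:30 = 6:39 AM on Aug 12.
Karachi is UTC+5:00: 6:39 AM + 5:00 = 11:39 AM on Aug 12.

11:39 AM on Aug 12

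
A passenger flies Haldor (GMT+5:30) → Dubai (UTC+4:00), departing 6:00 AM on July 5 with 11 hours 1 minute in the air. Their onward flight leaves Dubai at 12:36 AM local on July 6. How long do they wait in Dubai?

9 hours 5 minutes

Convert departure to UTC: 6:00 AM − 5:30 = 12:30 AM UTC on Jul 5.
Add 11 hours 1 minute flight time → 11:31 AM UTC.
Dubai is UTC+4:00, so local arrival = 11:31 AM + 4:00 = 3:31 PM on Jul 5.
Layover = 12:36 AM − 3:31 PM (+1 day) = 9 hours 5 minutes.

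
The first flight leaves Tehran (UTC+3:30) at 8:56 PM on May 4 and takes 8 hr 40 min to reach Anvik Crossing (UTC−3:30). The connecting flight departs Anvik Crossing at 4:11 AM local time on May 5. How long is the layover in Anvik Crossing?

5 hours 35 minutes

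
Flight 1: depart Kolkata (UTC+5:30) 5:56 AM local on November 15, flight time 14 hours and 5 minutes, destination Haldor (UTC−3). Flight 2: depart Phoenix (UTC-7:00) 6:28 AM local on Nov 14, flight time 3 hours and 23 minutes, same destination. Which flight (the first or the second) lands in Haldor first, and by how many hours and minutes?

the second, by 21 hours 40 minutes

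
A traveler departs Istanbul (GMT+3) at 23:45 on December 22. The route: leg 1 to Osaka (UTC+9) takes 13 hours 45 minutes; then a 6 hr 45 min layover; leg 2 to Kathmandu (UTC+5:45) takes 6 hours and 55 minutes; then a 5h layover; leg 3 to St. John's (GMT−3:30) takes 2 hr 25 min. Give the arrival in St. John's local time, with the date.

Convert departure to UTC: 23:45 − 3:00 = 20:45 UTC on Dec 22.
Add 13 hours and 45 minutes leg 1 → 10:30 UTC (Dec 23).
Add 6 hours 45 minutes layover in Osaka → 17:15 UTC.
Add 6 hours 55 minutes leg 2 → 00:10 UTC (Dec 24).
Add 5 hours layover in Kathmandu → 05:10 UTC.
Add 2 hours and 25 minutes leg 3 → 07:35 UTC.
St. John's is UTC−3:30, so local arrival = 07:35 − 3:30 = 04:05 on Dec 24.

04:05 on Dec 24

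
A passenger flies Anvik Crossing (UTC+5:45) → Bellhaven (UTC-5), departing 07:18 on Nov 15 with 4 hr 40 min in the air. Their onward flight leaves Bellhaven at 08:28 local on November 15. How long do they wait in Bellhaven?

Convert departure to UTC: 07:18 − 5:45 = 01:33 UTC on Nov 15.
Add 4 hours 40 minutes flight time → 06:13 UTC.
Bellhaven is UTC−5:00, so local arrival = 06:13 − 5:00 = 01:13 on Nov 15.
Layover = 08:28 − 01:13 = 7 hours 15 minutes.

7 hours 15 minutes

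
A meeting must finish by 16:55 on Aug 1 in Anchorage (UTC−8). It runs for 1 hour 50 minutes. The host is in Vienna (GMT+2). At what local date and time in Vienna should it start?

Target end time in UTC: 16:55 + 8:00 = 00:55 on Aug 2.
Subtract 1 hour and 50 minutes → start 23:05 UTC on Aug 1.
Vienna is UTC+2:00: 23:05 + 2:00 = 01:05 on Aug 2.

01:05 on August 2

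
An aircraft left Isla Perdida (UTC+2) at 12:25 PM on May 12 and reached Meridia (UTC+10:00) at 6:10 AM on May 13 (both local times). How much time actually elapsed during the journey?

9 hours 45 minutes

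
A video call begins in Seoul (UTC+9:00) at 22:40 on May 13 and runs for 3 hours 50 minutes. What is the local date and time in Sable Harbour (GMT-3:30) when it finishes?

14:00 on May 13

Sable Harbour is 12:30 behind Seoul.
After 3 hours 50 minutes it is 02:30 (May 14) in Seoul.
Shift by the zone difference: 02:30 − 12:30 = 14:00 on May 13 in Sable Harbour.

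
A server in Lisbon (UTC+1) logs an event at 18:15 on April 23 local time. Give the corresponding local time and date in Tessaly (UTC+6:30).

23:45 on April 23

Tessaly is 5:30 ahead of Lisbon.
Shift by the zone difference: 18:15 + 5:30 = 23:45 on Apr 23 in Tessaly.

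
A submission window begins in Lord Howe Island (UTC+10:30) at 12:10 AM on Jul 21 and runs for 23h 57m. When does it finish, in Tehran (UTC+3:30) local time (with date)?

5:07 PM on Jul 21

Convert start to UTC: 12:10 AM − 10:30 = 1:40 PM UTC on Jul 20.
Add 23 hours 57 minutes duration → 1:37 PM UTC (Jul 21).
Tehran is UTC+3:30, so local end time = 1:37 PM + 3:30 = 5:07 PM on Jul 21.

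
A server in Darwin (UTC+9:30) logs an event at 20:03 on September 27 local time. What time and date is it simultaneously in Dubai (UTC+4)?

14:33 on September 27

Dubai is 5:30 behind Darwin.
Shift by the zone difference: 20:03 − 5:30 = 14:33 on Sep 27 in Dubai.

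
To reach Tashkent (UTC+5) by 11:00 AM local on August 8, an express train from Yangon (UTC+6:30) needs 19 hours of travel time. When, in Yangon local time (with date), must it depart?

5:30 PM on August 7

Target arrival in UTC: 11:00 AM − 5:00 = 6:00 AM on Aug 8.
Subtract 19 hours → departure 11:00 AM UTC on Aug 7.
Yangon is UTC+6:30: 11:00 AM + 6:30 = 5:30 PM on Aug 7.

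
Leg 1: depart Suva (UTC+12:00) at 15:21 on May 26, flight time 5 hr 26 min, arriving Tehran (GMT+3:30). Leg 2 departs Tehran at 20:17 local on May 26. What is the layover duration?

8 hours

Convert departure to UTC: 15:21 − 12:00 = 03:21 UTC on May 26.
Add 5 hours and 26 minutes flight time → 08:47 UTC.
Tehran is UTC+3:30, so local arrival = 08:47 + 3:30 = 12:17 on May 26.
Layover = 20:17 − 12:17 = 8 hours.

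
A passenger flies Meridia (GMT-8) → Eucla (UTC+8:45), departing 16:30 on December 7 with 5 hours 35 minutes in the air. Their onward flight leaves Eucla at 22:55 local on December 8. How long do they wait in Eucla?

8 hours 5 minutes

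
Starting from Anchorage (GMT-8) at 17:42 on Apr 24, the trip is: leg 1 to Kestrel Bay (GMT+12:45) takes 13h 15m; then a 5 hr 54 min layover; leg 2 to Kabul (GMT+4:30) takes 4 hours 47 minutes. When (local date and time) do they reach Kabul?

Convert departure to UTC: 17:42 + 8:00 = 01:42 UTC on Apr 25.
Add 13 hours 15 minutes leg 1 → 14:57 UTC.
Add 5 hours 54 minutes layover in Kestrel Bay → 20:51 UTC.
Add 4 hours 47 minutes leg 2 → 01:38 UTC (Apr 26).
Kabul is UTC+4:30, so local arrival = 01:38 + 4:30 = 06:08 on Apr 26.

06:08 on Apr 26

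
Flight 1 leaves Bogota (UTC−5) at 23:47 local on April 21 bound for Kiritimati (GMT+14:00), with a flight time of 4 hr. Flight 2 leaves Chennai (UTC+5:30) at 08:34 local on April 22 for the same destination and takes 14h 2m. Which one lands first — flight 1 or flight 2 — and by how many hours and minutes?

the first, by 8 hours 19 minutes

Flight 1 in UTC: 23:47 + 5:00 = 04:47 on Apr 22.
+4 hours → arrive 08:47 UTC on Apr 22.
Flight 2 in UTC: 08:34 − 5:30 = 03:04 on Apr 22.
+14 hours and 2 minutes → arrive 17:06 UTC on Apr 22.
Flight 1 lands earlier by 8 hours 19 minutes.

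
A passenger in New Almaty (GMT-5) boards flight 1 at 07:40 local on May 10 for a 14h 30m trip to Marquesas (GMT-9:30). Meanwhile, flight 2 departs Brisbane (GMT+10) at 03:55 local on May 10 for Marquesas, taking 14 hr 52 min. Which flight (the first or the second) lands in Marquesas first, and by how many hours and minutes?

Flight 1 in UTC: 07:40 + 5:00 = 12:40 on May 10.
+14 hours and 30 minutes → arrive 03:10 UTC on May 11.
Flight 2 in UTC: 03:55 − 10:00 = 17:55 on May 9.
+14 hours 52 minutes → arrive 08:47 UTC on May 10.
Flight 2 lands earlier by 18 hours 23 minutes.

the second, by 18 hours 23 minutes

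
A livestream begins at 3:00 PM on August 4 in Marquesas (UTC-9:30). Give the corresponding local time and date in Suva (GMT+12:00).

In UTC: 3:00 PM + 9:30 = 12:30 AM on Aug 5.
Suva is UTC+12:00: 12:30 AM + 12:00 = 12:30 PM on Aug 5.

12:30 PM on August 5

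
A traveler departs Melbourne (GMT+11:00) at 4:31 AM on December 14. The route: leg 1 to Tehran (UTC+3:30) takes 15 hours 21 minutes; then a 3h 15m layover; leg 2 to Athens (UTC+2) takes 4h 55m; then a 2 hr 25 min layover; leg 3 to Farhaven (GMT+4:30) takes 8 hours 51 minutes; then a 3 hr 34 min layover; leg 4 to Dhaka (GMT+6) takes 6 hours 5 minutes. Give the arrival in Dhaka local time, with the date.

7:57 PM on December 15

Convert departure to UTC: 4:31 AM − 11:00 = 5:31 PM UTC on Dec 13.
Add 15 hours and 21 minutes leg 1 → 8:52 AM UTC (Dec 14).
Add 3 hours and 15 minutes layover in Tehran → 12:07 PM UTC.
Add 4 hours 55 minutes leg 2 → 5:02 PM UTC.
Add 2 hours and 25 minutes layover in Athens → 7:27 PM UTC.
Add 8 hours 51 minutes leg 3 → 4:18 AM UTC (Dec 15).
Add 3 hours and 34 minutes layover in Farhaven → 7:52 AM UTC.
Add 6 hours 5 minutes leg 4 → 1:57 PM UTC.
Dhaka is UTC+6:00, so local arrival = 1:57 PM + 6:00 = 7:57 PM on Dec 15.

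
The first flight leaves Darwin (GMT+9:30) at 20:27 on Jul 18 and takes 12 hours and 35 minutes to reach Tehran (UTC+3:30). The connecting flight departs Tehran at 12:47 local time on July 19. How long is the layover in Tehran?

Convert departure to UTC: 20:27 − 9:30 = 10:57 UTC on Jul 18.
Add 12 hours and 35 minutes flight time → 23:32 UTC.
Tehran is UTC+3:30, so local arrival = 23:32 + 3:30 = 03:02 on Jul 19.
Layover = 12:47 − 03:02 = 9 hours 45 minutes.

9 hours 45 minutes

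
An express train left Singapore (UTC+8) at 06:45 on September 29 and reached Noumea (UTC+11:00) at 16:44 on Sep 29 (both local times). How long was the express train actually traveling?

Noumea is 3:00 ahead of Singapore.
Clock-face elapsed time (ignoring zones) is 9 hours 59 minutes.
Actual elapsed = 9 hours 59 minutes − 3:00 = 6 hours 59 minutes.

6 hours 59 minutes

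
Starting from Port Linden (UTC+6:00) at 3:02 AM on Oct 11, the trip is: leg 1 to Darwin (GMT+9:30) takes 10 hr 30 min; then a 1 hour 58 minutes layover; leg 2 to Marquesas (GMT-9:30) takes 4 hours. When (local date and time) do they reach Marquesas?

4:00 AM on October 11

Convert departure to UTC: 3:02 AM − 6:00 = 9:02 PM UTC on Oct 10.
Add 10 hours and 30 minutes leg 1 → 7:32 AM UTC (Oct 11).
Add 1 hour 58 minutes layover in Darwin → 9:30 AM UTC.
Add 4 hours leg 2 → 1:30 PM UTC.
Marquesas is UTC−9:30, so local arrival = 1:30 PM − 9:30 = 4:00 AM on Oct 11.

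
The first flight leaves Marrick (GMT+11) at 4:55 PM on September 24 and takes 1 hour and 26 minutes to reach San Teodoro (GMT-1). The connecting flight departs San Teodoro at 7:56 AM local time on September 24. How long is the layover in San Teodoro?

1 hour 35 minutes

Convert departure to UTC: 4:55 PM − 11:00 = 5:55 AM UTC on Sep 24.
Add 1 hour 26 minutes flight time → 7:21 AM UTC.
San Teodoro is UTC−1:00, so local arrival = 7:21 AM − 1:00 = 6:21 AM on Sep 24.
Layover = 7:56 AM − 6:21 AM = 1 hour 35 minutes.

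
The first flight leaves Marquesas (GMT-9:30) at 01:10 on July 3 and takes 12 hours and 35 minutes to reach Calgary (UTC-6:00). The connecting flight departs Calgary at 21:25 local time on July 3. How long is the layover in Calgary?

Convert departure to UTC: 01:10 + 9:30 = 10:40 UTC on Jul 3.
Add 12 hours and 35 minutes flight time → 23:15 UTC.
Calgary is UTC−6:00, so local arrival = 23:15 − 6:00 = 17:15 on Jul 3.
Layover = 21:25 − 17:15 = 4 hours 10 minutes.

4 hours 10 minutes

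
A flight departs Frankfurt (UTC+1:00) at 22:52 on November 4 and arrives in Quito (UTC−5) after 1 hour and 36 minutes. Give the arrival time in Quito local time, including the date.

Convert departure to UTC: 22:52 − 1:00 = 21:52 UTC on Nov 4.
Add 1 hour and 36 minutes travel time → 23:28 UTC.
Quito is UTC−5:00, so local arrival = 23:28 − 5:00 = 18:28 on Nov 4.

18:28 on November 4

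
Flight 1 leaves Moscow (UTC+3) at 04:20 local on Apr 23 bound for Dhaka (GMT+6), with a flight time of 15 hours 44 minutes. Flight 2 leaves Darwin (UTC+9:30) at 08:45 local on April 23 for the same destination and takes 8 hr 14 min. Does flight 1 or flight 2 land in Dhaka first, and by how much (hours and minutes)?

the second, by 9 hours 35 minutes

Flight 1 in UTC: 04:20 − 3:00 = 01:20 on Apr 23.
+15 hours 44 minutes → arrive 17:04 UTC on Apr 23.
Flight 2 in UTC: 08:45 − 9:30 = 23:15 on Apr 22.
+8 hours 14 minutes → arrive 07:29 UTC on Apr 23.
Flight 2 lands earlier by 9 hours 35 minutes.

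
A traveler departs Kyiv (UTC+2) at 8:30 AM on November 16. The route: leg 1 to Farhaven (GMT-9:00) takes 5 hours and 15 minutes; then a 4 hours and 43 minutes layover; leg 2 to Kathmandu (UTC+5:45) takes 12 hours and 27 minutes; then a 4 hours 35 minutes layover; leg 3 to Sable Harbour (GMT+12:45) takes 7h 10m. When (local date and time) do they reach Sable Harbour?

5:25 AM on November 18

Convert departure to UTC: 8:30 AM − 2:00 = 6:30 AM UTC on Nov 16.
Add 5 hours and 15 minutes leg 1 → 11:45 AM UTC.
Add 4 hours and 43 minutes layover in Farhaven → 4:28 PM UTC.
Add 12 hours 27 minutes leg 2 → 4:55 AM UTC (Nov 17).
Add 4 hours and 35 minutes layover in Kathmandu → 9:30 AM UTC.
Add 7 hours and 10 minutes leg 3 → 4:40 PM UTC.
Sable Harbour is UTC+12:45, so local arrival = 4:40 PM + 12:45 = 5:25 AM on Nov 18.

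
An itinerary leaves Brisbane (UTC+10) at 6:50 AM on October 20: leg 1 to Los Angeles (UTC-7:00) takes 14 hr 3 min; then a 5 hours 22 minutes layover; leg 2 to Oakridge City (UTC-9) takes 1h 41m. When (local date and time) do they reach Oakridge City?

8:56 AM on Oct 20

Convert departure to UTC: 6:50 AM − 10:00 = 8:50 PM UTC on Oct 19.
Add 14 hours 3 minutes leg 1 → 10:53 AM UTC (Oct 20).
Add 5 hours and 22 minutes layover in Los Angeles → 4:15 PM UTC.
Add 1 hour and 41 minutes leg 2 → 5:56 PM UTC.
Oakridge City is UTC−9:00, so local arrival = 5:56 PM − 9:00 = 8:56 AM on Oct 20.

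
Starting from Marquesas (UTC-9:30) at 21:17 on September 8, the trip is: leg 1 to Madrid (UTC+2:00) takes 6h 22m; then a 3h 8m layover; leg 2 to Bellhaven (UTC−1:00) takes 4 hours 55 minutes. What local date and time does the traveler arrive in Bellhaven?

20:12 on Sep 9

Convert departure to UTC: 21:17 + 9:30 = 06:47 UTC on Sep 9.
Add 6 hours and 22 minutes leg 1 → 13:09 UTC.
Add 3 hours 8 minutes layover in Madrid → 16:17 UTC.
Add 4 hours 55 minutes leg 2 → 21:12 UTC.
Bellhaven is UTC−1:00, so local arrival = 21:12 − 1:00 = 20:12 on Sep 9.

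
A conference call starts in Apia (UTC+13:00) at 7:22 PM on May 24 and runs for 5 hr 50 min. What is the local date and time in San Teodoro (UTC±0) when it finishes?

Convert start to UTC: 7:22 PM − 13:00 = 6:22 AM UTC on May 24.
Add 5 hours and 50 minutes duration → 12:12 PM UTC.
San Teodoro is UTC+0, so local end time is the same: 12:12 PM on May 24.

12:12 PM on May 24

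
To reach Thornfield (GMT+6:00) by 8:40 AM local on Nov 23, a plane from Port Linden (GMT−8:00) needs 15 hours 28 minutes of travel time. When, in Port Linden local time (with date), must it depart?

3:12 AM on Nov 22

Target arrival in UTC: 8:40 AM − 6:00 = 2:40 AM on Nov 23.
Subtract 15 hours 28 minutes → departure 11:12 AM UTC on Nov 22.
Port Linden is UTC−8:00: 11:12 AM − 8:00 = 3:12 AM on Nov 22.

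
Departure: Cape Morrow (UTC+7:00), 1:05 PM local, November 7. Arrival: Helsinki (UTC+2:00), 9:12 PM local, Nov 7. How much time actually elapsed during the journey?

Departure in UTC: 1:05 PM − 7:00 = 6:05 AM on Nov 7.
Arrival in UTC: 9:12 PM − 2:00 = 7:12 PM on Nov 7.
Elapsed = 7:12 PM − 6:05 AM = 13 hours 7 minutes.

13 hours 7 minutes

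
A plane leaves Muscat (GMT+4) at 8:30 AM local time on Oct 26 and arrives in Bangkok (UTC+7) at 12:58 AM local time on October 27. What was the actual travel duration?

13 hours 28 minutes

Departure in UTC: 8:30 AM − 4:00 = 4:30 AM on Oct 26.
Arrival in UTC: 12:58 AM − 7:00 = 5:58 PM on Oct 26.
Elapsed = 5:58 PM − 4:30 AM = 13 hours 28 minutes.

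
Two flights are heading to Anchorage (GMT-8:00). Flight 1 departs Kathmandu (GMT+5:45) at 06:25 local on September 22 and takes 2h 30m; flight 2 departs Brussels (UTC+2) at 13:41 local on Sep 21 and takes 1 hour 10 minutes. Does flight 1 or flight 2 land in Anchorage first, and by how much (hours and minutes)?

the second, by 14 hours 19 minutes

Flight 1 in UTC: 06:25 − 5:45 = 00:40 on Sep 22.
+2 hours and 30 minutes → arrive 03:10 UTC on Sep 22.
Flight 2 in UTC: 13:41 − 2:00 = 11:41 on Sep 21.
+1 hour 10 minutes → arrive 12:51 UTC on Sep 21.
Flight 2 lands earlier by 14 hours 19 minutes.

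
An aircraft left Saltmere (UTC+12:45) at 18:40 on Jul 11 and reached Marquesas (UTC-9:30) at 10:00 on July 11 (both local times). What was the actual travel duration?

Departure in UTC: 18:40 − 12:45 = 05:55 on Jul 11.
Arrival in UTC: 10:00 + 9:30 = 19:30 on Jul 11.
Elapsed = 19:30 − 05:55 = 13 hours 35 minutes.

13 hours 35 minutes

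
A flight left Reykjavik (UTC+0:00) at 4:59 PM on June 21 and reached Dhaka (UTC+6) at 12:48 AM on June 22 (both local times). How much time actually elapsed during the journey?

1 hour 49 minutes

Departure is already UTC: 4:59 PM on Jun 21.
Arrival in UTC: 12:48 AM − 6:00 = 6:48 PM on Jun 21.
Elapsed = 6:48 PM − 4:59 PM = 1 hour 49 minutes.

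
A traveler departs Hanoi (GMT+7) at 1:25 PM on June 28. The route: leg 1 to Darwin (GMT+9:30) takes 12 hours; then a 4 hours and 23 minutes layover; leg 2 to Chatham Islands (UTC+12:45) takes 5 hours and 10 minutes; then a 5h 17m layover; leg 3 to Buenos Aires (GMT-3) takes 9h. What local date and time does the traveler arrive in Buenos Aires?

3:15 PM on June 29

Convert departure to UTC: 1:25 PM − 7:00 = 6:25 AM UTC on Jun 28.
Add 12 hours leg 1 → 6:25 PM UTC.
Add 4 hours and 23 minutes layover in Darwin → 10:48 PM UTC.
Add 5 hours and 10 minutes leg 2 → 3:58 AM UTC (Jun 29).
Add 5 hours and 17 minutes layover in Chatham Islands → 9:15 AM UTC.
Add 9 hours leg 3 → 6:15 PM UTC.
Buenos Aires is UTC−3:00, so local arrival = 6:15 PM − 3:00 = 3:15 PM on Jun 29.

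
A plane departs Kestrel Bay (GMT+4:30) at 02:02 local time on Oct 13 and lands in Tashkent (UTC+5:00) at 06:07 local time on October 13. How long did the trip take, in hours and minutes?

Departure in UTC: 02:02 − 4:30 = 21:32 on Oct 12.
Arrival in UTC: 06:07 − 5:00 = 01:07 on Oct 13.
Elapsed = 01:07 − 21:32 (+1 day) = 3 hours 35 minutes.

3 hours 35 minutes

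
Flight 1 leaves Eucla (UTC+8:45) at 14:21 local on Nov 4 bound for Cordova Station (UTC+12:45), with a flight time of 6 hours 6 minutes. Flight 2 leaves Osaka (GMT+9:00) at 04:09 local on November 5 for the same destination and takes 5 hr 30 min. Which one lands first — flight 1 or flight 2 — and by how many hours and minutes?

the first, by 12 hours 57 minutes

Flight 1 in UTC: 14:21 − 8:45 = 05:36 on Nov 4.
+6 hours and 6 minutes → arrive 11:42 UTC on Nov 4.
Flight 2 in UTC: 04:09 − 9:00 = 19:09 on Nov 4.
+5 hours 30 minutes → arrive 00:39 UTC on Nov 5.
Flight 1 lands earlier by 12 hours 57 minutes.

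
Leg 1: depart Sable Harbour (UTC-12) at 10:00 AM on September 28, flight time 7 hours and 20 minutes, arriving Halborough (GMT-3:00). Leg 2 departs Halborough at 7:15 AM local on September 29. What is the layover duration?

4 hours 55 minutes

Convert departure to UTC: 10:00 AM + 12:00 = 10:00 PM UTC on Sep 28.
Add 7 hours 20 minutes flight time → 5:20 AM UTC (Sep 29).
Halborough is UTC−3:00, so local arrival = 5:20 AM − 3:00 = 2:20 AM on Sep 29.
Layover = 7:15 AM − 2:20 AM = 4 hours 55 minutes.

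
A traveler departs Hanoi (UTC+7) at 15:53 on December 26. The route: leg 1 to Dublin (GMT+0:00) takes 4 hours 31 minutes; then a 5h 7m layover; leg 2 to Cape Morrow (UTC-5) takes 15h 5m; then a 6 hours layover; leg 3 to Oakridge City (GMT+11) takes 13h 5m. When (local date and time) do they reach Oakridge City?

15:41 on December 28

Convert departure to UTC: 15:53 − 7:00 = 08:53 UTC on Dec 26.
Add 4 hours and 31 minutes leg 1 → 13:24 UTC.
Add 5 hours 7 minutes layover in Dublin → 18:31 UTC.
Add 15 hours 5 minutes leg 2 → 09:36 UTC (Dec 27).
Add 6 hours layover in Cape Morrow → 15:36 UTC.
Add 13 hours 5 minutes leg 3 → 04:41 UTC (Dec 28).
Oakridge City is UTC+11:00, so local arrival = 04:41 + 11:00 = 15:41 on Dec 28.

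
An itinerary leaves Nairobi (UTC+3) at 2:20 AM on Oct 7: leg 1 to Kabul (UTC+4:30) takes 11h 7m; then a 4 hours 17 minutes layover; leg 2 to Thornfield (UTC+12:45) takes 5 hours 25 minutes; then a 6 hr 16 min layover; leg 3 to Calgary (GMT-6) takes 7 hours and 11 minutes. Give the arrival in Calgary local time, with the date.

Convert departure to UTC: 2:20 AM − 3:00 = 11:20 PM UTC on Oct 6.
Add 11 hours and 7 minutes leg 1 → 10:27 AM UTC (Oct 7).
Add 4 hours 17 minutes layover in Kabul → 2:44 PM UTC.
Add 5 hours and 25 minutes leg 2 → 8:09 PM UTC.
Add 6 hours and 16 minutes layover in Thornfield → 2:25 AM UTC (Oct 8).
Add 7 hours 11 minutes leg 3 → 9:36 AM UTC.
Calgary is UTC−6:00, so local arrival = 9:36 AM − 6:00 = 3:36 AM on Oct 8.

3:36 AM on October 8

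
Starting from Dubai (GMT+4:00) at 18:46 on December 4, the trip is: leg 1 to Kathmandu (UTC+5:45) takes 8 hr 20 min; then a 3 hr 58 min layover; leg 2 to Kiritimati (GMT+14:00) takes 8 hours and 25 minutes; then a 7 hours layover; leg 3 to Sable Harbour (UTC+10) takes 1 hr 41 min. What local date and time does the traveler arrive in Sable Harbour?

06:10 on December 6

Convert departure to UTC: 18:46 − 4:00 = 14:46 UTC on Dec 4.
Add 8 hours and 20 minutes leg 1 → 23:06 UTC.
Add 3 hours 58 minutes layover in Kathmandu → 03:04 UTC (Dec 5).
Add 8 hours and 25 minutes leg 2 → 11:29 UTC.
Add 7 hours layover in Kiritimati → 18:29 UTC.
Add 1 hour and 41 minutes leg 3 → 20:10 UTC.
Sable Harbour is UTC+10:00, so local arrival = 20:10 + 10:00 = 06:10 on Dec 6.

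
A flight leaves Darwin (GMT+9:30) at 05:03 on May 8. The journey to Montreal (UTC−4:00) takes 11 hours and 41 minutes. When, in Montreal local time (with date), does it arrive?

Convert departure to UTC: 05:03 − 9:30 = 19:33 UTC on May 7.
Add 11 hours and 41 minutes travel time → 07:14 UTC (May 8).
Montreal is UTC−4:00, so local arrival = 07:14 − 4:00 = 03:14 on May 8.

03:14 on May 8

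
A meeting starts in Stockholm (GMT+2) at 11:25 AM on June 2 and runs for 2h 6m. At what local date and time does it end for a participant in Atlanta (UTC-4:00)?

Convert start to UTC: 11:25 AM − 2:00 = 9:25 AM UTC on Jun 2.
Add 2 hours and 6 minutes duration → 11:31 AM UTC.
Atlanta is UTC−4:00, so local end time = 11:31 AM − 4:00 = 7:31 AM on Jun 2.

7:31 AM on June 2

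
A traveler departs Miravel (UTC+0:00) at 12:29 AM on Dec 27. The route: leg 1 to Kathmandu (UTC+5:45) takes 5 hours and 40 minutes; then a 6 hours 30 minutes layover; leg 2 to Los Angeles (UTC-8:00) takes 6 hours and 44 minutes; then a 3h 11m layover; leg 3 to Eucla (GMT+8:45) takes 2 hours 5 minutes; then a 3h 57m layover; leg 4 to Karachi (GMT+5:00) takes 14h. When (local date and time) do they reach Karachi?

11:36 PM on Dec 28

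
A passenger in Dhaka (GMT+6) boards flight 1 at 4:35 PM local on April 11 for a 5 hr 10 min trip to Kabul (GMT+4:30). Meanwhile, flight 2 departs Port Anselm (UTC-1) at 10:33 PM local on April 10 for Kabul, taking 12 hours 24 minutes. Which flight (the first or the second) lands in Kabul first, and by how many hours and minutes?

Flight 1 in UTC: 4:35 PM − 6:00 = 10:35 AM on Apr 11.
+5 hours and 10 minutes → arrive 3:45 PM UTC on Apr 11.
Flight 2 in UTC: 10:33 PM + 1:00 = 11:33 PM on Apr 10.
+12 hours and 24 minutes → arrive 11:57 AM UTC on Apr 11.
Flight 2 lands earlier by 3 hours 48 minutes.

the second, by 3 hours 48 minutes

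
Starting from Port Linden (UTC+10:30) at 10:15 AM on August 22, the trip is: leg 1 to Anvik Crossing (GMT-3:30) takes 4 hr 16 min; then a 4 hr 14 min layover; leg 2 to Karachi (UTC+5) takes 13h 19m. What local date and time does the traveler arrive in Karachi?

2:34 AM on August 23

Convert departure to UTC: 10:15 AM − 10:30 = 11:45 PM UTC on Aug 21.
Add 4 hours and 16 minutes leg 1 → 4:01 AM UTC (Aug 22).
Add 4 hours and 14 minutes layover in Anvik Crossing → 8:15 AM UTC.
Add 13 hours and 19 minutes leg 2 → 9:34 PM UTC.
Karachi is UTC+5:00, so local arrival = 9:34 PM + 5:00 = 2:34 AM on Aug 23.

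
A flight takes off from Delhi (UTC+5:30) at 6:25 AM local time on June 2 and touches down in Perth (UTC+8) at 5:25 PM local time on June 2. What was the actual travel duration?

Perth is 2:30 ahead of Delhi.
Clock-face elapsed time (ignoring zones) is 11 hours.
Actual elapsed = 11 hours − 2:30 = 8 hours 30 minutes.

8 hours 30 minutes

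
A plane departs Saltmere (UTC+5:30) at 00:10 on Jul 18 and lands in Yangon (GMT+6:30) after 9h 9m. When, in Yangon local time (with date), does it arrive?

10:19 on Jul 18

Convert departure to UTC: 00:10 − 5:30 = 18:40 UTC on Jul 17.
Add 9 hours and 9 minutes travel time → 03:49 UTC (Jul 18).
Yangon is UTC+6:30, so local arrival = 03:49 + 6:30 = 10:19 on Jul 18.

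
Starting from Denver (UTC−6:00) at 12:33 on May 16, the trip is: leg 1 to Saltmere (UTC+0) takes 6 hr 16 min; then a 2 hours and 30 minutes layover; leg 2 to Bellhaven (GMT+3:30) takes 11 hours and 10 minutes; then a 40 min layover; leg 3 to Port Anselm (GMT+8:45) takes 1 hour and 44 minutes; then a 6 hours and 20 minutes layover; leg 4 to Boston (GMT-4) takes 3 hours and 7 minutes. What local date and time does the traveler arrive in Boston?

22:20 on May 17

Convert departure to UTC: 12:33 + 6:00 = 18:33 UTC on May 16.
Add 6 hours 16 minutes leg 1 → 00:49 UTC (May 17).
Add 2 hours and 30 minutes layover in Saltmere → 03:19 UTC.
Add 11 hours and 10 minutes leg 2 → 14:29 UTC.
Add 40 minutes layover in Bellhaven → 15:09 UTC.
Add 1 hour 44 minutes leg 3 → 16:53 UTC.
Add 6 hours 20 minutes layover in Port Anselm → 23:13 UTC.
Add 3 hours 7 minutes leg 4 → 02:20 UTC (May 18).
Boston is UTC−4:00, so local arrival = 02:20 − 4:00 = 22:20 on May 17.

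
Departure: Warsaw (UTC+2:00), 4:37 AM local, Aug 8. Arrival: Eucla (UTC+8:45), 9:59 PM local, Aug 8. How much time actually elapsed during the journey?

10 hours 37 minutes

Eucla is 6:45 ahead of Warsaw.
Clock-face elapsed time (ignoring zones) is 17 hours 22 minutes.
Actual elapsed = 17 hours 22 minutes − 6:45 = 10 hours 37 minutes.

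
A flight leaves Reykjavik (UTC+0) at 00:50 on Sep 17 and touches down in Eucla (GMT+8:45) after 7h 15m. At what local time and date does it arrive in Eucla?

Reykjavik is at UTC+0, so departure is already 00:50 UTC on Sep 17.
Add 7 hours 15 minutes travel time → 08:05 UTC.
Eucla is UTC+8:45, so local arrival = 08:05 + 8:45 = 16:50 on Sep 17.

16:50 on September 17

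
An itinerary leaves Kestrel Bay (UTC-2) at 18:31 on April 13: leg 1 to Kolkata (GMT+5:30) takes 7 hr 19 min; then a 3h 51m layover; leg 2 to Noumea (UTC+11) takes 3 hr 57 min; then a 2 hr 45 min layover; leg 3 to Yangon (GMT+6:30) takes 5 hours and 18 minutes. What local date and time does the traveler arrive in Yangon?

02:11 on April 15

Convert departure to UTC: 18:31 + 2:00 = 20:31 UTC on Apr 13.
Add 7 hours 19 minutes leg 1 → 03:50 UTC (Apr 14).
Add 3 hours and 51 minutes layover in Kolkata → 07:41 UTC.
Add 3 hours 57 minutes leg 2 → 11:38 UTC.
Add 2 hours 45 minutes layover in Noumea → 14:23 UTC.
Add 5 hours and 18 minutes leg 3 → 19:41 UTC.
Yangon is UTC+6:30, so local arrival = 19:41 + 6:30 = 02:11 on Apr 15.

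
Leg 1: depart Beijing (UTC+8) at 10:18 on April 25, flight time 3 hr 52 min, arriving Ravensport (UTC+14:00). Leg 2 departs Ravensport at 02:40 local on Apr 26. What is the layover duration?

6 hours 30 minutes

Convert departure to UTC: 10:18 − 8:00 = 02:18 UTC on Apr 25.
Add 3 hours and 52 minutes flight time → 06:10 UTC.
Ravensport is UTC+14:00, so local arrival = 06:10 + 14:00 = 20:10 on Apr 25.
Layover = 02:40 − 20:10 (+1 day) = 6 hours 30 minutes.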